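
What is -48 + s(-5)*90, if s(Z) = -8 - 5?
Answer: -1218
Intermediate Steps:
s(Z) = -13
-48 + s(-5)*90 = -48 - 13*90 = -48 - 1170 = -1218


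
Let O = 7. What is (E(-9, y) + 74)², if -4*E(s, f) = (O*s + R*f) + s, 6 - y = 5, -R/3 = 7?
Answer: 151321/16 ≈ 9457.6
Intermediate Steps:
R = -21 (R = -3*7 = -21)
y = 1 (y = 6 - 1*5 = 6 - 5 = 1)
E(s, f) = -2*s + 21*f/4 (E(s, f) = -((7*s - 21*f) + s)/4 = -((-21*f + 7*s) + s)/4 = -(-21*f + 8*s)/4 = -2*s + 21*f/4)
(E(-9, y) + 74)² = ((-2*(-9) + (21/4)*1) + 74)² = ((18 + 21/4) + 74)² = (93/4 + 74)² = (389/4)² = 151321/16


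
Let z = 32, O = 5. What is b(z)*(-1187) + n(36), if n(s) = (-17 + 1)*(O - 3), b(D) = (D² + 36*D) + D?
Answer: -2620928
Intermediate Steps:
b(D) = D² + 37*D
n(s) = -32 (n(s) = (-17 + 1)*(5 - 3) = -16*2 = -32)
b(z)*(-1187) + n(36) = (32*(37 + 32))*(-1187) - 32 = (32*69)*(-1187) - 32 = 2208*(-1187) - 32 = -2620896 - 32 = -2620928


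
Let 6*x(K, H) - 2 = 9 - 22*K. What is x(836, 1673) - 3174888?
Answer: -6355903/2 ≈ -3.1780e+6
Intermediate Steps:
x(K, H) = 11/6 - 11*K/3 (x(K, H) = ⅓ + (9 - 22*K)/6 = ⅓ + (3/2 - 11*K/3) = 11/6 - 11*K/3)
x(836, 1673) - 3174888 = (11/6 - 11/3*836) - 3174888 = (11/6 - 9196/3) - 3174888 = -6127/2 - 3174888 = -6355903/2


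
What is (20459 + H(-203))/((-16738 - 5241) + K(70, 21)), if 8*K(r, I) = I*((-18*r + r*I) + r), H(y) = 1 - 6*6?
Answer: -5106/5311 ≈ -0.96140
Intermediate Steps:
H(y) = -35 (H(y) = 1 - 36 = -35)
K(r, I) = I*(-17*r + I*r)/8 (K(r, I) = (I*((-18*r + r*I) + r))/8 = (I*((-18*r + I*r) + r))/8 = (I*(-17*r + I*r))/8 = I*(-17*r + I*r)/8)
(20459 + H(-203))/((-16738 - 5241) + K(70, 21)) = (20459 - 35)/((-16738 - 5241) + (⅛)*21*70*(-17 + 21)) = 20424/(-21979 + (⅛)*21*70*4) = 20424/(-21979 + 735) = 20424/(-21244) = 20424*(-1/21244) = -5106/5311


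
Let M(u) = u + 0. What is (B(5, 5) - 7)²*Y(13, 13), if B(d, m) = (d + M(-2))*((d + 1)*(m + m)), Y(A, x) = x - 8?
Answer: 149645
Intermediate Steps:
Y(A, x) = -8 + x
M(u) = u
B(d, m) = 2*m*(1 + d)*(-2 + d) (B(d, m) = (d - 2)*((d + 1)*(m + m)) = (-2 + d)*((1 + d)*(2*m)) = (-2 + d)*(2*m*(1 + d)) = 2*m*(1 + d)*(-2 + d))
(B(5, 5) - 7)²*Y(13, 13) = (2*5*(-2 + 5² - 1*5) - 7)²*(-8 + 13) = (2*5*(-2 + 25 - 5) - 7)²*5 = (2*5*18 - 7)²*5 = (180 - 7)²*5 = 173²*5 = 29929*5 = 149645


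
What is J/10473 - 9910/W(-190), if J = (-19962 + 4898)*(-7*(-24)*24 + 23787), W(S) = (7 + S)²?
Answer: -4678061834618/116910099 ≈ -40014.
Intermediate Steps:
J = -419065416 (J = -15064*(168*24 + 23787) = -15064*(4032 + 23787) = -15064*27819 = -419065416)
J/10473 - 9910/W(-190) = -419065416/10473 - 9910/(7 - 190)² = -419065416*1/10473 - 9910/((-183)²) = -139688472/3491 - 9910/33489 = -4678061834618/116910099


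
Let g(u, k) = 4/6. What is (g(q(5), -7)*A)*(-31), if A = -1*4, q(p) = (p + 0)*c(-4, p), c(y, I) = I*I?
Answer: 248/3 ≈ 82.667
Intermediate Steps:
c(y, I) = I²
q(p) = p³ (q(p) = (p + 0)*p² = p*p² = p³)
A = -4
g(u, k) = ⅔ (g(u, k) = 4*(⅙) = ⅔)
(g(q(5), -7)*A)*(-31) = ((⅔)*(-4))*(-31) = -8/3*(-31) = 248/3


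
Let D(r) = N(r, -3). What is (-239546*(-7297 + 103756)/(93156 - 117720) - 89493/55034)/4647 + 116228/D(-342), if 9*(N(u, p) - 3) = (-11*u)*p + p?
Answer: 53817813074854601/491310303016281 ≈ 109.54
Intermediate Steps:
N(u, p) = 3 + p/9 - 11*p*u/9 (N(u, p) = 3 + ((-11*u)*p + p)/9 = 3 + (-11*p*u + p)/9 = 3 + (p - 11*p*u)/9 = 3 + (p/9 - 11*p*u/9) = 3 + p/9 - 11*p*u/9)
D(r) = 8/3 + 11*r/3 (D(r) = 3 + (⅑)*(-3) - 11/9*(-3)*r = 3 - ⅓ + 11*r/3 = 8/3 + 11*r/3)
(-239546*(-7297 + 103756)/(93156 - 117720) - 89493/55034)/4647 + 116228/D(-342) = (-239546*(-7297 + 103756)/(93156 - 117720) - 89493/55034)/4647 + 116228/(8/3 + (11/3)*(-342)) = (-239546/((-24564/96459)) - 89493*1/55034)*(1/4647) + 116228/(8/3 - 1254) = (-239546/((-24564*1/96459)) - 89493/55034)*(1/4647) + 116228/(-3754/3) = (-239546/(-8188/32153) - 89493/55034)*(1/4647) + 116228*(-3/3754) = (-239546*(-32153/8188) - 89493/55034)*(1/4647) - 174342/1877 = (3851061269/4094 - 89493/55034)*(1/4647) - 174342/1877 = (52984734873451/56327299)*(1/4647) - 174342/1877 = 52984734873451/261752958453 - 174342/1877 = 53817813074854601/491310303016281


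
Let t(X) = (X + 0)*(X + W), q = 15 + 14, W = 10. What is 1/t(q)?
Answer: 1/1131 ≈ 0.00088417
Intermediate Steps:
q = 29
t(X) = X*(10 + X) (t(X) = (X + 0)*(X + 10) = X*(10 + X))
1/t(q) = 1/(29*(10 + 29)) = 1/(29*39) = 1/1131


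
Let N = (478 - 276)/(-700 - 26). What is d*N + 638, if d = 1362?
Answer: 31344/121 ≈ 259.04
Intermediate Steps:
N = -101/363 (N = 202/(-726) = 202*(-1/726) = -101/363 ≈ -0.27824)
d*N + 638 = 1362*(-101/363) + 638 = -45854/121 + 638 = 31344/121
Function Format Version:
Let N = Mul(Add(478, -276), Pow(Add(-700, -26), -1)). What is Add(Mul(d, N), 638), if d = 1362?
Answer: Rational(31344, 121) ≈ 259.04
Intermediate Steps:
N = Rational(-101, 363) (N = Mul(202, Pow(-726, -1)) = Mul(202, Rational(-1, 726)) = Rational(-101, 363) ≈ -0.27824)
Add(Mul(d, N), 638) = Add(Mul(1362, Rational(-101, 363)), 638) = Add(Rational(-45854, 121), 638) = Rational(31344, 121)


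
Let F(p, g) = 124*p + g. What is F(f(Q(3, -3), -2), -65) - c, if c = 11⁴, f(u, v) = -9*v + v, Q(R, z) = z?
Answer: -12722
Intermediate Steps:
f(u, v) = -8*v
F(p, g) = g + 124*p
c = 14641
F(f(Q(3, -3), -2), -65) - c = (-65 + 124*(-8*(-2))) - 1*14641 = (-65 + 124*16) - 14641 = (-65 + 1984) - 14641 = 1919 - 14641 = -12722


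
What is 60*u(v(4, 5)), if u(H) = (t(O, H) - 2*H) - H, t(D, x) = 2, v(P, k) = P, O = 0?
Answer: -600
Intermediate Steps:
u(H) = 2 - 3*H (u(H) = (2 - 2*H) - H = 2 - 3*H)
60*u(v(4, 5)) = 60*(2 - 3*4) = 60*(2 - 12) = 60*(-10) = -600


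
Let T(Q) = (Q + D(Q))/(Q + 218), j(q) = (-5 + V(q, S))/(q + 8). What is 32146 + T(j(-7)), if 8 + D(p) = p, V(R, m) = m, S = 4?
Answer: 6975672/217 ≈ 32146.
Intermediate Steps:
D(p) = -8 + p
j(q) = -1/(8 + q) (j(q) = (-5 + 4)/(q + 8) = -1/(8 + q))
T(Q) = (-8 + 2*Q)/(218 + Q) (T(Q) = (Q + (-8 + Q))/(Q + 218) = (-8 + 2*Q)/(218 + Q))
32146 + T(j(-7)) = 32146 + 2*(-4 - 1/(8 - 7))/(218 - 1/(8 - 7)) = 32146 + 2*(-4 - 1/1)/(218 - 1/1) = 32146 + 2*(-4 - 1*1)/(218 - 1*1) = 32146 + 2*(-4 - 1)/(218 - 1) = 32146 + 2*(-5)/217 = 32146 + 2*(1/217)*(-5) = 32146 - 10/217 = 6975672/217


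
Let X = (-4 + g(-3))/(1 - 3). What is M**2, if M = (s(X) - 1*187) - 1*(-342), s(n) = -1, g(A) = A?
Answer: 23716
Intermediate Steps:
X = 7/2 (X = (-4 - 3)/(1 - 3) = -7/(-2) = -7*(-1/2) = 7/2 ≈ 3.5000)
M = 154 (M = (-1 - 1*187) - 1*(-342) = (-1 - 187) + 342 = -188 + 342 = 154)
M**2 = 154**2 = 23716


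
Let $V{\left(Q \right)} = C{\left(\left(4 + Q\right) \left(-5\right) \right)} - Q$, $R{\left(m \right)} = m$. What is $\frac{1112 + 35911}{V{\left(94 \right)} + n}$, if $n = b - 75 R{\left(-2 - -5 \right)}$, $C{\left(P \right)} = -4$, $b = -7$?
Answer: $- \frac{12341}{110} \approx -112.19$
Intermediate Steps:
$n = -232$ ($n = -7 - 75 \left(-2 - -5\right) = -7 - 75 \left(-2 + 5\right) = -7 - 225 = -232$)
$V{\left(Q \right)} = -4 - Q$
$\frac{1112 + 35911}{V{\left(94 \right)} + n} = \frac{1112 + 35911}{\left(-4 - 94\right) - 232} = \frac{37023}{\left(-4 - 94\right) - 232} = \frac{37023}{-98 - 232} = \frac{37023}{-330} = 37023 \left(- \frac{1}{330}\right) = - \frac{12341}{110}$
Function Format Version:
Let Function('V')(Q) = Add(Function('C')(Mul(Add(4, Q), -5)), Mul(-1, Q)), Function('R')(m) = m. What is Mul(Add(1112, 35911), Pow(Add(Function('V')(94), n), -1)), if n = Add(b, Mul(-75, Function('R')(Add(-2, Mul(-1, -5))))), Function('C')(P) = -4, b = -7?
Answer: Rational(-12341, 110) ≈ -112.19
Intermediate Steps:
n = -232 (n = Add(-7, Mul(-75, Add(-2, Mul(-1, -5)))) = Add(-7, Mul(-75, Add(-2, 5))) = Add(-7, Mul(-75, 3)) = Add(-7, -225) = -232)
Function('V')(Q) = Add(-4, Mul(-1, Q))
Mul(Add(1112, 35911), Pow(Add(Function('V')(94), n), -1)) = Mul(Add(1112, 35911), Pow(Add(Add(-4, Mul(-1, 94)), -232), -1)) = Mul(37023, Pow(Add(Add(-4, -94), -232), -1)) = Mul(37023, Pow(Add(-98, -232), -1)) = Mul(37023, Pow(-330, -1)) = Mul(37023, Rational(-1, 330)) = Rational(-12341, 110)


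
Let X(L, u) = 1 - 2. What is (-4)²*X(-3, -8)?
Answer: -16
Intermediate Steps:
X(L, u) = -1
(-4)²*X(-3, -8) = (-4)²*(-1) = 16*(-1) = -16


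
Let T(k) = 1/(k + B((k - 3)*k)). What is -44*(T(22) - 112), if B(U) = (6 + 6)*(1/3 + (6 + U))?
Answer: 12600874/2557 ≈ 4928.0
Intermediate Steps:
B(U) = 76 + 12*U (B(U) = 12*(⅓ + (6 + U)) = 12*(19/3 + U) = 76 + 12*U)
T(k) = 1/(76 + k + 12*k*(-3 + k)) (T(k) = 1/(k + (76 + 12*((k - 3)*k))) = 1/(k + (76 + 12*((-3 + k)*k))) = 1/(k + (76 + 12*(k*(-3 + k)))) = 1/(k + (76 + 12*k*(-3 + k))) = 1/(76 + k + 12*k*(-3 + k)))
-44*(T(22) - 112) = -44*(1/(76 + 22 + 12*22*(-3 + 22)) - 112) = -44*(1/(76 + 22 + 12*22*19) - 112) = -44*(1/(76 + 22 + 5016) - 112) = -44*(1/5114 - 112) = -44*(-572767/5114) = 12600874/2557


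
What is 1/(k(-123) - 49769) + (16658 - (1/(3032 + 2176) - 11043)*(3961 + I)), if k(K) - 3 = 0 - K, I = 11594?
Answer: 14804949618789013/86180248 ≈ 1.7179e+8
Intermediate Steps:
k(K) = 3 - K (k(K) = 3 + (0 - K) = 3 - K)
1/(k(-123) - 49769) + (16658 - (1/(3032 + 2176) - 11043)*(3961 + I)) = 1/((3 - 1*(-123)) - 49769) + (16658 - (1/(3032 + 2176) - 11043)*(3961 + 11594)) = 1/((3 + 123) - 49769) + (16658 - (1/5208 - 11043)*15555) = 1/(126 - 49769) + (16658 - (1/5208 - 11043)*15555) = 1/(-49643) + (16658 - (-57511943)*15555/5208) = -1/49643 + (16658 - 1*(-298199424455/1736)) = -1/49643 + (16658 + 298199424455/1736) = -1/49643 + 298228342743/1736 = 14804949618789013/86180248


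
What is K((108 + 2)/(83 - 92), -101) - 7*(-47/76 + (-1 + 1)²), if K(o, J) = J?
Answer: -7347/76 ≈ -96.671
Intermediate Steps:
K((108 + 2)/(83 - 92), -101) - 7*(-47/76 + (-1 + 1)²) = -101 - 7*(-47/76 + (-1 + 1)²) = -101 - 7*(-47*1/76 + 0²) = -101 - 7*(-47/76 + 0) = -101 - 7*(-47/76) = -101 + 329/76 = -7347/76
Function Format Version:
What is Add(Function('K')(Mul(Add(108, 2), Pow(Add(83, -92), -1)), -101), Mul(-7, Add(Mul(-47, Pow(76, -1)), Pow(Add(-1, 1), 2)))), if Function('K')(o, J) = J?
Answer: Rational(-7347, 76) ≈ -96.671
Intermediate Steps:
Add(Function('K')(Mul(Add(108, 2), Pow(Add(83, -92), -1)), -101), Mul(-7, Add(Mul(-47, Pow(76, -1)), Pow(Add(-1, 1), 2)))) = Add(-101, Mul(-7, Add(Mul(-47, Pow(76, -1)), Pow(Add(-1, 1), 2)))) = Add(-101, Mul(-7, Add(Mul(-47, Rational(1, 76)), Pow(0, 2)))) = Add(-101, Mul(-7, Add(Rational(-47, 76), 0))) = Add(-101, Mul(-7, Rational(-47, 76))) = Add(-101, Rational(329, 76)) = Rational(-7347, 76)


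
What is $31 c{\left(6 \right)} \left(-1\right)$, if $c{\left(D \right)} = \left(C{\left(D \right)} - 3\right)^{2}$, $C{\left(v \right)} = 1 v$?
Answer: $-279$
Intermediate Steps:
$C{\left(v \right)} = v$
$c{\left(D \right)} = \left(-3 + D\right)^{2}$ ($c{\left(D \right)} = \left(D - 3\right)^{2} = \left(-3 + D\right)^{2}$)
$31 c{\left(6 \right)} \left(-1\right) = 31 \left(-3 + 6\right)^{2} \left(-1\right) = 31 \cdot 3^{2} \left(-1\right) = 31 \cdot 9 \left(-1\right) = 279 \left(-1\right) = -279$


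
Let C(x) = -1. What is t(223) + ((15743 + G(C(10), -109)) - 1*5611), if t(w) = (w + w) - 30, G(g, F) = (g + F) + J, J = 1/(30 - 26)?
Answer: 41753/4 ≈ 10438.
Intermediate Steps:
J = ¼ (J = 1/4 = ¼ ≈ 0.25000)
G(g, F) = ¼ + F + g (G(g, F) = (g + F) + ¼ = (F + g) + ¼ = ¼ + F + g)
t(w) = -30 + 2*w (t(w) = 2*w - 30 = -30 + 2*w)
t(223) + ((15743 + G(C(10), -109)) - 1*5611) = (-30 + 2*223) + ((15743 + (¼ - 109 - 1)) - 1*5611) = (-30 + 446) + ((15743 - 439/4) - 5611) = 416 + (62533/4 - 5611) = 416 + 40089/4 = 41753/4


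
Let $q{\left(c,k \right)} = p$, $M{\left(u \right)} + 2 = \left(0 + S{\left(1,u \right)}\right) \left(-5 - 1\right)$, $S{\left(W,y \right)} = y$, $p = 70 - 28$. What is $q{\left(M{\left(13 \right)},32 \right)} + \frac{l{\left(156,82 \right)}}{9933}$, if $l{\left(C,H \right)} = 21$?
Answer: $\frac{19867}{473} \approx 42.002$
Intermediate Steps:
$p = 42$
$M{\left(u \right)} = -2 - 6 u$ ($M{\left(u \right)} = -2 + \left(0 + u\right) \left(-5 - 1\right) = -2 + u \left(-6\right) = -2 - 6 u$)
$q{\left(c,k \right)} = 42$
$q{\left(M{\left(13 \right)},32 \right)} + \frac{l{\left(156,82 \right)}}{9933} = 42 + \frac{21}{9933} = 42 + 21 \cdot \frac{1}{9933} = 42 + \frac{1}{473} = \frac{19867}{473}$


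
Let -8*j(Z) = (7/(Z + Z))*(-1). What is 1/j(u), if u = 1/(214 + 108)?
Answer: 8/1127 ≈ 0.0070985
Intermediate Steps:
u = 1/322 ≈ 0.0031056
j(Z) = 7/(16*Z) (j(Z) = -7/(Z + Z)*(-1)/8 = -7/((2*Z))*(-1)/8 = -7*(1/(2*Z))*(-1)/8 = -7/(2*Z)*(-1)/8 = -(-7)/(16*Z) = 7/(16*Z))
1/j(u) = 1/(7/(16*(1/322))) = 1/((7/16)*322) = 1/(1127/8) = 8/1127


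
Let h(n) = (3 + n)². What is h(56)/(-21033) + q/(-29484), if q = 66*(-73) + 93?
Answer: -5737/1093716 ≈ -0.0052454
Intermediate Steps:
q = -4725 (q = -4818 + 93 = -4725)
h(56)/(-21033) + q/(-29484) = (3 + 56)²/(-21033) - 4725/(-29484) = 59²*(-1/21033) - 4725*(-1/29484) = 3481*(-1/21033) + 25/156 = -3481/21033 + 25/156 = -5737/1093716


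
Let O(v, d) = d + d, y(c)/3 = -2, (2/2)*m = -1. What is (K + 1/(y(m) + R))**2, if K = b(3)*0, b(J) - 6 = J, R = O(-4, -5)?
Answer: 1/256 ≈ 0.0039063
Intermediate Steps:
m = -1
y(c) = -6 (y(c) = 3*(-2) = -6)
O(v, d) = 2*d
R = -10 (R = 2*(-5) = -10)
b(J) = 6 + J
K = 0 (K = (6 + 3)*0 = 9*0 = 0)
(K + 1/(y(m) + R))**2 = (0 + 1/(-6 - 10))**2 = (0 + 1/(-16))**2 = (0 - 1/16)**2 = (-1/16)**2 = 1/256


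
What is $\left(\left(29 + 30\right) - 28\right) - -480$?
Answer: $511$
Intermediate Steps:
$\left(\left(29 + 30\right) - 28\right) - -480 = \left(59 - 28\right) + 480 = 31 + 480 = 511$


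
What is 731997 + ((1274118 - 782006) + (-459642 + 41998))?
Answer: 806465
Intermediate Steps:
731997 + ((1274118 - 782006) + (-459642 + 41998)) = 731997 + (492112 - 417644) = 731997 + 74468 = 806465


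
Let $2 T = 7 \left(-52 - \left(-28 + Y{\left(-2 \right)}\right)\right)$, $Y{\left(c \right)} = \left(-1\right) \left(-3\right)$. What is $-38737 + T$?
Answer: $- \frac{77663}{2} \approx -38832.0$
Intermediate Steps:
$Y{\left(c \right)} = 3$
$T = - \frac{189}{2}$ ($T = \frac{7 \left(-52 + \left(28 - 3\right)\right)}{2} = \frac{7 \left(-52 + 25\right)}{2} = \frac{7 \left(-27\right)}{2} = \frac{1}{2} \left(-189\right) = - \frac{189}{2} \approx -94.5$)
$-38737 + T = -38737 - \frac{189}{2} = - \frac{77663}{2}$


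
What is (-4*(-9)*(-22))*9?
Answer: -7128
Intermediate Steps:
(-4*(-9)*(-22))*9 = (36*(-22))*9 = -792*9 = -7128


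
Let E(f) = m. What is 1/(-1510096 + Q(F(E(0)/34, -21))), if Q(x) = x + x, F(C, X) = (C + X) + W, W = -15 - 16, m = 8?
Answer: -17/25673392 ≈ -6.6216e-7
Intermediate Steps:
W = -31
E(f) = 8
F(C, X) = -31 + C + X (F(C, X) = (C + X) - 31 = -31 + C + X)
Q(x) = 2*x
1/(-1510096 + Q(F(E(0)/34, -21))) = 1/(-1510096 + 2*(-31 + 8/34 - 21)) = 1/(-1510096 + 2*(-31 + 8*(1/34) - 21)) = 1/(-1510096 + 2*(-31 + 4/17 - 21)) = 1/(-1510096 + 2*(-880/17)) = 1/(-1510096 - 1760/17) = 1/(-25673392/17) = -17/25673392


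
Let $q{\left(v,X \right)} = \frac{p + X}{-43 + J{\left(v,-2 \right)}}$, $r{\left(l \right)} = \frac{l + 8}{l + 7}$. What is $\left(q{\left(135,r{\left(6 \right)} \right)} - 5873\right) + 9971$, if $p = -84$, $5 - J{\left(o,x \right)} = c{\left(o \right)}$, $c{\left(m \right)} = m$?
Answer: $\frac{9217480}{2249} \approx 4098.5$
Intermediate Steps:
$J{\left(o,x \right)} = 5 - o$
$r{\left(l \right)} = \frac{8 + l}{7 + l}$
$q{\left(v,X \right)} = \frac{-84 + X}{-38 - v}$ ($q{\left(v,X \right)} = \frac{-84 + X}{-43 - \left(-5 + v\right)} = \frac{-84 + X}{-38 - v}$)
$\left(q{\left(135,r{\left(6 \right)} \right)} - 5873\right) + 9971 = \left(\frac{84 - \frac{8 + 6}{7 + 6}}{38 + 135} - 5873\right) + 9971 = \left(\frac{84 - \frac{1}{13} \cdot 14}{173} - 5873\right) + 9971 = \left(\frac{84 - \frac{14}{13}}{173} - 5873\right) + 9971 = \left(\frac{1}{173} \cdot \frac{1078}{13} - 5873\right) + 9971 = \left(\frac{1078}{2249} - 5873\right) + 9971 = - \frac{13207299}{2249} + 9971 = \frac{9217480}{2249}$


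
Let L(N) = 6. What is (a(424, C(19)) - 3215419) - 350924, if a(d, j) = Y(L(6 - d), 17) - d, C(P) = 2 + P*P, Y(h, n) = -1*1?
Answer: -3566768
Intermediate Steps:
Y(h, n) = -1
C(P) = 2 + P²
a(d, j) = -1 - d
(a(424, C(19)) - 3215419) - 350924 = ((-1 - 1*424) - 3215419) - 350924 = ((-1 - 424) - 3215419) - 350924 = (-425 - 3215419) - 350924 = -3215844 - 350924 = -3566768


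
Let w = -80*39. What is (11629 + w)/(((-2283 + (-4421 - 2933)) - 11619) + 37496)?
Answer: 8509/16240 ≈ 0.52395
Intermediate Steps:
w = -3120
(11629 + w)/(((-2283 + (-4421 - 2933)) - 11619) + 37496) = (11629 - 3120)/(((-2283 + (-4421 - 2933)) - 11619) + 37496) = 8509/(((-2283 - 7354) - 11619) + 37496) = 8509/((-9637 - 11619) + 37496) = 8509/(-21256 + 37496) = 8509/16240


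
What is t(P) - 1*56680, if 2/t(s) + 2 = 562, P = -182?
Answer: -15870399/280 ≈ -56680.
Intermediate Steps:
t(s) = 1/280 (t(s) = 2/(-2 + 562) = 2/560 = 2*(1/560) = 1/280)
t(P) - 1*56680 = 1/280 - 1*56680 = 1/280 - 56680 = -15870399/280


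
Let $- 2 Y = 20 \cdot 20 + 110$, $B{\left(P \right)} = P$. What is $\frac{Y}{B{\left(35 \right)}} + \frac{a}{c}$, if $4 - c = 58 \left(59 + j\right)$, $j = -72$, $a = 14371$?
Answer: $\frac{61939}{5306} \approx 11.673$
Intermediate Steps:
$c = 758$ ($c = 4 - 58 \left(59 - 72\right) = 4 - 58 \left(-13\right) = 4 - -754 = 4 + 754 = 758$)
$Y = -255$ ($Y = - \frac{20 \cdot 20 + 110}{2} = - \frac{400 + 110}{2} = \left(- \frac{1}{2}\right) 510 = -255$)
$\frac{Y}{B{\left(35 \right)}} + \frac{a}{c} = - \frac{255}{35} + \frac{14371}{758} = \left(-255\right) \frac{1}{35} + 14371 \cdot \frac{1}{758} = - \frac{51}{7} + \frac{14371}{758} = \frac{61939}{5306}$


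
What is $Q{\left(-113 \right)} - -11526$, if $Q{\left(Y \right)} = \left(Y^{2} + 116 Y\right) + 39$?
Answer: $11226$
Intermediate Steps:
$Q{\left(Y \right)} = 39 + Y^{2} + 116 Y$
$Q{\left(-113 \right)} - -11526 = \left(39 + \left(-113\right)^{2} + 116 \left(-113\right)\right) - -11526 = \left(39 + 12769 - 13108\right) + 11526 = -300 + 11526 = 11226$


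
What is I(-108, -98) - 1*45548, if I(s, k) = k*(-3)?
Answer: -45254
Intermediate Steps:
I(s, k) = -3*k
I(-108, -98) - 1*45548 = -3*(-98) - 1*45548 = 294 - 45548 = -45254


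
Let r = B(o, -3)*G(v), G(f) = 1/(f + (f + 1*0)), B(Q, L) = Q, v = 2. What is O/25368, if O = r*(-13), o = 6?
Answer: -13/16912 ≈ -0.00076868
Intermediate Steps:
G(f) = 1/(2*f) (G(f) = 1/(f + (f + 0)) = 1/(f + f) = 1/(2*f))
r = 3/2 (r = 6*((½)/2) = 6*((½)*(½)) = 6*(¼) = 3/2 ≈ 1.5000)
O = -39/2 (O = (3/2)*(-13) = -39/2 ≈ -19.500)
O/25368 = -39/2/25368 = -39/2*1/25368 = -13/16912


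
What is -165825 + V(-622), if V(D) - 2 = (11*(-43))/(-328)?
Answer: -54389471/328 ≈ -1.6582e+5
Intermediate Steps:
V(D) = 1129/328 (V(D) = 2 + (11*(-43))/(-328) = 2 - 473*(-1/328) = 2 + 473/328 = 1129/328)
-165825 + V(-622) = -165825 + 1129/328 = -54389471/328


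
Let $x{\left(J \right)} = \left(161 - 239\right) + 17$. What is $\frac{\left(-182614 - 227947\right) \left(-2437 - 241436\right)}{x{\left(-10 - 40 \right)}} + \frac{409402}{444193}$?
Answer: $- \frac{44474709832709807}{27095773} \approx -1.6414 \cdot 10^{9}$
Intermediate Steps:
$x{\left(J \right)} = -61$ ($x{\left(J \right)} = -78 + 17 = -61$)
$\frac{\left(-182614 - 227947\right) \left(-2437 - 241436\right)}{x{\left(-10 - 40 \right)}} + \frac{409402}{444193} = \frac{\left(-182614 - 227947\right) \left(-2437 - 241436\right)}{-61} + \frac{409402}{444193} = \left(-410561\right) \left(-243873\right) \left(- \frac{1}{61}\right) + 409402 \cdot \frac{1}{444193} = 100124742753 \left(- \frac{1}{61}\right) + \frac{409402}{444193} = - \frac{100124742753}{61} + \frac{409402}{444193} = - \frac{44474709832709807}{27095773}$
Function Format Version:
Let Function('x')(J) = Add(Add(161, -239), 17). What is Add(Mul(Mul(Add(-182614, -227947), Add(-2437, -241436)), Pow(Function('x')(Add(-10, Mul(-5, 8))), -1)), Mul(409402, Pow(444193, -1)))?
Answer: Rational(-44474709832709807, 27095773) ≈ -1.6414e+9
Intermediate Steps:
Function('x')(J) = -61 (Function('x')(J) = Add(-78, 17) = -61)
Add(Mul(Mul(Add(-182614, -227947), Add(-2437, -241436)), Pow(Function('x')(Add(-10, Mul(-5, 8))), -1)), Mul(409402, Pow(444193, -1))) = Add(Mul(Mul(Add(-182614, -227947), Add(-2437, -241436)), Pow(-61, -1)), Mul(409402, Pow(444193, -1))) = Add(Mul(Mul(-410561, -243873), Rational(-1, 61)), Mul(409402, Rational(1, 444193))) = Add(Mul(100124742753, Rational(-1, 61)), Rational(409402, 444193)) = Add(Rational(-100124742753, 61), Rational(409402, 444193)) = Rational(-44474709832709807, 27095773)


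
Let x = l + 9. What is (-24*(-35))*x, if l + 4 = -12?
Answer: -5880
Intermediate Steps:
l = -16 (l = -4 - 12 = -16)
x = -7 (x = -16 + 9 = -7)
(-24*(-35))*x = -24*(-35)*(-7) = 840*(-7) = -5880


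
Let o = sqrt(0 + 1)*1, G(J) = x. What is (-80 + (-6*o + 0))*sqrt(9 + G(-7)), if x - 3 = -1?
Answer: -86*sqrt(11) ≈ -285.23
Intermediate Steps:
x = 2 (x = 3 - 1 = 2)
G(J) = 2
o = 1 (o = sqrt(1)*1 = 1*1 = 1)
(-80 + (-6*o + 0))*sqrt(9 + G(-7)) = (-80 + (-6*1 + 0))*sqrt(9 + 2) = (-80 + (-6 + 0))*sqrt(11) = (-80 - 6)*sqrt(11) = -86*sqrt(11)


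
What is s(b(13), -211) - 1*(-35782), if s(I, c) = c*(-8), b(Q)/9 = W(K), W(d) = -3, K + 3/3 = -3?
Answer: 37470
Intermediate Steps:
K = -4 (K = -1 - 3 = -4)
b(Q) = -27 (b(Q) = 9*(-3) = -27)
s(I, c) = -8*c
s(b(13), -211) - 1*(-35782) = -8*(-211) - 1*(-35782) = 1688 + 35782 = 37470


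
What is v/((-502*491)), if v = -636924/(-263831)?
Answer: -318462/32514796271 ≈ -9.7944e-6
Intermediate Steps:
v = 636924/263831 (v = -636924*(-1/263831) = 636924/263831 ≈ 2.4141)
v/((-502*491)) = 636924/(263831*((-502*491))) = (636924/263831)/(-246482) = (636924/263831)*(-1/246482) = -318462/32514796271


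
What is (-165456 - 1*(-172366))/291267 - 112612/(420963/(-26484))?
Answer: 289560776836622/40870876707 ≈ 7084.8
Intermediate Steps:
(-165456 - 1*(-172366))/291267 - 112612/(420963/(-26484)) = (-165456 + 172366)*(1/291267) - 112612/(420963*(-1/26484)) = 6910*(1/291267) - 112612/(-140321/8828) = 6910/291267 - 112612*(-8828/140321) = 6910/291267 + 994138736/140321 = 289560776836622/40870876707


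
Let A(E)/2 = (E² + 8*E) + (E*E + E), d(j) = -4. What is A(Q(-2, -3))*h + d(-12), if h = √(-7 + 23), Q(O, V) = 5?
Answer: 756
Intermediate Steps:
A(E) = 4*E² + 18*E (A(E) = 2*((E² + 8*E) + (E*E + E)) = 2*((E² + 8*E) + (E² + E)) = 2*((E² + 8*E) + (E + E²)) = 2*(2*E² + 9*E) = 4*E² + 18*E)
h = 4 (h = √16 = 4)
A(Q(-2, -3))*h + d(-12) = (2*5*(9 + 2*5))*4 - 4 = (2*5*(9 + 10))*4 - 4 = (2*5*19)*4 - 4 = 190*4 - 4 = 760 - 4 = 756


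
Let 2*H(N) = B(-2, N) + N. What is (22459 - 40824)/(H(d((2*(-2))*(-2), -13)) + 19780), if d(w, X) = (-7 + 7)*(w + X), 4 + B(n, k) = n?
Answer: -18365/19777 ≈ -0.92860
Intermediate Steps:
B(n, k) = -4 + n
d(w, X) = 0 (d(w, X) = 0*(X + w) = 0)
H(N) = -3 + N/2 (H(N) = ((-4 - 2) + N)/2 = (-6 + N)/2 = -3 + N/2)
(22459 - 40824)/(H(d((2*(-2))*(-2), -13)) + 19780) = (22459 - 40824)/((-3 + (½)*0) + 19780) = -18365/((-3 + 0) + 19780) = -18365/(-3 + 19780) = -18365/19777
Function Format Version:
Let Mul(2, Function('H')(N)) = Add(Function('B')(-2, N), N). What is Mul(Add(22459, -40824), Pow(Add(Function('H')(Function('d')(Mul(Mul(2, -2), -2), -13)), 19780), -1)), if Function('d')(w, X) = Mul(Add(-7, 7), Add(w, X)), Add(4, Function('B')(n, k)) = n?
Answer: Rational(-18365, 19777) ≈ -0.92860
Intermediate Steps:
Function('B')(n, k) = Add(-4, n)
Function('d')(w, X) = 0 (Function('d')(w, X) = Mul(0, Add(X, w)) = 0)
Function('H')(N) = Add(-3, Mul(Rational(1, 2), N)) (Function('H')(N) = Mul(Rational(1, 2), Add(Add(-4, -2), N)) = Mul(Rational(1, 2), Add(-6, N)) = Add(-3, Mul(Rational(1, 2), N)))
Mul(Add(22459, -40824), Pow(Add(Function('H')(Function('d')(Mul(Mul(2, -2), -2), -13)), 19780), -1)) = Mul(Add(22459, -40824), Pow(Add(Add(-3, Mul(Rational(1, 2), 0)), 19780), -1)) = Mul(-18365, Pow(Add(Add(-3, 0), 19780), -1)) = Mul(-18365, Pow(Add(-3, 19780), -1)) = Mul(-18365, Pow(19777, -1)) = Mul(-18365, Rational(1, 19777)) = Rational(-18365, 19777)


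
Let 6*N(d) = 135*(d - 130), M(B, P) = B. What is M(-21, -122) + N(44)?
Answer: -1956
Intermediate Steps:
N(d) = -2925 + 45*d/2 (N(d) = (135*(d - 130))/6 = (135*(-130 + d))/6 = (-17550 + 135*d)/6 = -2925 + 45*d/2)
M(-21, -122) + N(44) = -21 + (-2925 + (45/2)*44) = -21 + (-2925 + 990) = -21 - 1935 = -1956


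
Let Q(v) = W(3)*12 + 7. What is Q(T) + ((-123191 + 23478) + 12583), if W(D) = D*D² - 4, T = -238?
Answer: -86847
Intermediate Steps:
W(D) = -4 + D³ (W(D) = D³ - 4 = -4 + D³)
Q(v) = 283 (Q(v) = (-4 + 3³)*12 + 7 = (-4 + 27)*12 + 7 = 23*12 + 7 = 276 + 7 = 283)
Q(T) + ((-123191 + 23478) + 12583) = 283 + ((-123191 + 23478) + 12583) = 283 + (-99713 + 12583) = 283 - 87130 = -86847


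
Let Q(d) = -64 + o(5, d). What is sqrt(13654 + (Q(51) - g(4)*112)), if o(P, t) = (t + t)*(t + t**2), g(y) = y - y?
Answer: 3*sqrt(31566) ≈ 533.00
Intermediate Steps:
g(y) = 0
o(P, t) = 2*t*(t + t**2) (o(P, t) = (2*t)*(t + t**2) = 2*t*(t + t**2))
Q(d) = -64 + 2*d**2*(1 + d)
sqrt(13654 + (Q(51) - g(4)*112)) = sqrt(13654 + ((-64 + 2*51**2*(1 + 51)) - 0*112)) = sqrt(13654 + ((-64 + 2*2601*52) - 1*0)) = sqrt(13654 + ((-64 + 270504) + 0)) = sqrt(13654 + (270440 + 0)) = sqrt(13654 + 270440) = sqrt(284094) = 3*sqrt(31566)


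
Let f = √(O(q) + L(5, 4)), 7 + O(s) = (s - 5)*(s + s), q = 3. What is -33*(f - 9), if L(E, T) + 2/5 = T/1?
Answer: 297 - 33*I*√385/5 ≈ 297.0 - 129.5*I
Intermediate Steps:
L(E, T) = -⅖ + T (L(E, T) = -⅖ + T/1 = -⅖ + T*1 = -⅖ + T)
O(s) = -7 + 2*s*(-5 + s) (O(s) = -7 + (s - 5)*(s + s) = -7 + (-5 + s)*(2*s) = -7 + 2*s*(-5 + s))
f = I*√385/5 (f = √((-7 - 10*3 + 2*3²) + (-⅖ + 4)) = √((-7 - 30 + 2*9) + 18/5) = √((-7 - 30 + 18) + 18/5) = √(-19 + 18/5) = √(-77/5) = I*√385/5 ≈ 3.9243*I)
-33*(f - 9) = -33*(I*√385/5 - 9) = -33*(-9 + I*√385/5) = 297 - 33*I*√385/5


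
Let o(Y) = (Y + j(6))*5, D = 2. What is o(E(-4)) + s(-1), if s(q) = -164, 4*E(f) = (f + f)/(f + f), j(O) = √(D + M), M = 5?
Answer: -651/4 + 5*√7 ≈ -149.52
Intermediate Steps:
j(O) = √7 (j(O) = √(2 + 5) = √7)
E(f) = ¼ (E(f) = ((f + f)/(f + f))/4 = ((2*f)/((2*f)))/4 = ((2*f)*(1/(2*f)))/4 = (¼)*1 = ¼)
o(Y) = 5*Y + 5*√7 (o(Y) = (Y + √7)*5 = 5*Y + 5*√7)
o(E(-4)) + s(-1) = (5*(¼) + 5*√7) - 164 = (5/4 + 5*√7) - 164 = -651/4 + 5*√7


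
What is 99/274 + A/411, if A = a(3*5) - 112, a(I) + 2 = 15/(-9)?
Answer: 197/2466 ≈ 0.079886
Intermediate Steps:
a(I) = -11/3 (a(I) = -2 + 15/(-9) = -2 + 15*(-1/9) = -2 - 5/3 = -11/3)
A = -347/3 (A = -11/3 - 112 = -347/3 ≈ -115.67)
99/274 + A/411 = 99/274 - 347/3/411 = 99*(1/274) - 347/3*1/411 = 99/274 - 347/1233 = 197/2466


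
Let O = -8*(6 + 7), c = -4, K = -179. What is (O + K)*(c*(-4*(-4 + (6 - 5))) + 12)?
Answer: 10188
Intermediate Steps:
O = -104 (O = -8*13 = -104)
(O + K)*(c*(-4*(-4 + (6 - 5))) + 12) = (-104 - 179)*(-(-16)*(-4 + (6 - 5)) + 12) = -283*(-(-16)*(-4 + 1) + 12) = -283*(-(-16)*(-3) + 12) = -283*(-4*12 + 12) = -283*(-48 + 12) = -283*(-36) = 10188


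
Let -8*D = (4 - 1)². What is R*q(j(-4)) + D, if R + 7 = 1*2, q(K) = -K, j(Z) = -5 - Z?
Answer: -49/8 ≈ -6.1250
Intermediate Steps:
R = -5 (R = -7 + 1*2 = -7 + 2 = -5)
D = -9/8 (D = -(4 - 1)²/8 = -⅛*3² = -⅛*9 = -9/8 ≈ -1.1250)
R*q(j(-4)) + D = -(-5)*(-5 - 1*(-4)) - 9/8 = -(-5)*(-5 + 4) - 9/8 = -(-5)*(-1) - 9/8 = -5*1 - 9/8 = -5 - 9/8 = -49/8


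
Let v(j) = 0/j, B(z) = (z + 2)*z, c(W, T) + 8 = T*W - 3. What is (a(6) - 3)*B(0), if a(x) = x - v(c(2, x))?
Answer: 0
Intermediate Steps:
c(W, T) = -11 + T*W (c(W, T) = -8 + (T*W - 3) = -8 + (-3 + T*W) = -11 + T*W)
B(z) = z*(2 + z) (B(z) = (2 + z)*z = z*(2 + z))
v(j) = 0
a(x) = x (a(x) = x - 1*0 = x + 0 = x)
(a(6) - 3)*B(0) = (6 - 3)*(0*(2 + 0)) = 3*(0*2) = 3*0 = 0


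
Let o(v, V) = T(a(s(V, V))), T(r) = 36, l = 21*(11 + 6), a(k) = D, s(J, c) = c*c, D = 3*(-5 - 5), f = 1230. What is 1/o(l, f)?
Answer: 1/36 ≈ 0.027778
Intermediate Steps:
D = -30 (D = 3*(-10) = -30)
s(J, c) = c**2
a(k) = -30
l = 357 (l = 21*17 = 357)
o(v, V) = 36
1/o(l, f) = 1/36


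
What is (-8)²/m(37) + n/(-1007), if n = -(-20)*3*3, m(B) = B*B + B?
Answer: -4964/37259 ≈ -0.13323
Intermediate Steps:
m(B) = B + B² (m(B) = B² + B = B + B²)
n = 180 (n = -4*(-15)*3 = 60*3 = 180)
(-8)²/m(37) + n/(-1007) = (-8)²/((37*(1 + 37))) + 180/(-1007) = 64/((37*38)) + 180*(-1/1007) = 64/1406 - 180/1007 = 64*(1/1406) - 180/1007 = 32/703 - 180/1007 = -4964/37259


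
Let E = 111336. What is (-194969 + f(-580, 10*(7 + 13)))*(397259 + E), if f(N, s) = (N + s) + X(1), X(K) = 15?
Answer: -99345895730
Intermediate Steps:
f(N, s) = 15 + N + s (f(N, s) = (N + s) + 15 = 15 + N + s)
(-194969 + f(-580, 10*(7 + 13)))*(397259 + E) = (-194969 + (15 - 580 + 10*(7 + 13)))*(397259 + 111336) = (-194969 + (15 - 580 + 10*20))*508595 = (-194969 + (15 - 580 + 200))*508595 = (-194969 - 365)*508595 = -195334*508595 = -99345895730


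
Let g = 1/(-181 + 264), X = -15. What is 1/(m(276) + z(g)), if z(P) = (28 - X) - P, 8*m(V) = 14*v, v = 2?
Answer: 166/7717 ≈ 0.021511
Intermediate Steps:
m(V) = 7/2 (m(V) = (14*2)/8 = (⅛)*28 = 7/2)
g = 1/83 ≈ 0.012048
z(P) = 43 - P (z(P) = (28 - 1*(-15)) - P = (28 + 15) - P = 43 - P)
1/(m(276) + z(g)) = 1/(7/2 + (43 - 1*1/83)) = 1/(7/2 + (43 - 1/83)) = 1/(7/2 + 3568/83) = 1/(7717/166) = 166/7717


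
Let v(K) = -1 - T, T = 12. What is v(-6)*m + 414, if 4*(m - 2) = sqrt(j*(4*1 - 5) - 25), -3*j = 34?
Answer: 388 - 13*I*sqrt(123)/12 ≈ 388.0 - 12.015*I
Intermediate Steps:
j = -34/3 (j = -1/3*34 = -34/3 ≈ -11.333)
m = 2 + I*sqrt(123)/12 (m = 2 + sqrt(-34*(4*1 - 5)/3 - 25)/4 = 2 + sqrt(-34*(4 - 5)/3 - 25)/4 = 2 + sqrt(-34/3*(-1) - 25)/4 = 2 + sqrt(34/3 - 25)/4 = 2 + sqrt(-41/3)/4 = 2 + (I*sqrt(123)/3)/4 = 2 + I*sqrt(123)/12 ≈ 2.0 + 0.92421*I)
v(K) = -13 (v(K) = -1 - 1*12 = -1 - 12 = -13)
v(-6)*m + 414 = -13*(2 + I*sqrt(123)/12) + 414 = (-26 - 13*I*sqrt(123)/12) + 414 = 388 - 13*I*sqrt(123)/12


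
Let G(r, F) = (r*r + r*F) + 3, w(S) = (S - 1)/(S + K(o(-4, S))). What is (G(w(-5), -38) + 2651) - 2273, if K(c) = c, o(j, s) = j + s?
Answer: 17880/49 ≈ 364.90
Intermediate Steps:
w(S) = (-1 + S)/(-4 + 2*S) (w(S) = (S - 1)/(S + (-4 + S)) = (-1 + S)/(-4 + 2*S))
G(r, F) = 3 + r² + F*r (G(r, F) = (r² + F*r) + 3 = 3 + r² + F*r)
(G(w(-5), -38) + 2651) - 2273 = ((3 + ((-1 - 5)/(2*(-2 - 5)))² - 19*(-1 - 5)/(-2 - 5)) + 2651) - 2273 = ((3 + ((½)*(-6)/(-7))² - 19*(-6)/(-7)) + 2651) - 2273 = ((3 + ((½)*(-⅐)*(-6))² - 19*(-1)*(-6)/7) + 2651) - 2273 = ((3 + (3/7)² - 38*3/7) + 2651) - 2273 = ((3 + 9/49 - 114/7) + 2651) - 2273 = (-642/49 + 2651) - 2273 = 129257/49 - 2273 = 17880/49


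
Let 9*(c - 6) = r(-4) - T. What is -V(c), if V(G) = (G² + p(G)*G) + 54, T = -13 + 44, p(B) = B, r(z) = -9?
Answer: -4766/81 ≈ -58.839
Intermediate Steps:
T = 31
c = 14/9 (c = 6 + (-9 - 1*31)/9 = 6 + (-9 - 31)/9 = 6 + (⅑)*(-40) = 6 - 40/9 = 14/9 ≈ 1.5556)
V(G) = 54 + 2*G² (V(G) = (G² + G*G) + 54 = (G² + G²) + 54 = 2*G² + 54 = 54 + 2*G²)
-V(c) = -(54 + 2*(14/9)²) = -(54 + 2*(196/81)) = -(54 + 392/81) = -1*4766/81 = -4766/81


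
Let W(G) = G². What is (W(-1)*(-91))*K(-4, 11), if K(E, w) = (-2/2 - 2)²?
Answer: -819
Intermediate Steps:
K(E, w) = 9 (K(E, w) = (-2*½ - 2)² = (-1 - 2)² = (-3)² = 9)
(W(-1)*(-91))*K(-4, 11) = ((-1)²*(-91))*9 = (1*(-91))*9 = -91*9 = -819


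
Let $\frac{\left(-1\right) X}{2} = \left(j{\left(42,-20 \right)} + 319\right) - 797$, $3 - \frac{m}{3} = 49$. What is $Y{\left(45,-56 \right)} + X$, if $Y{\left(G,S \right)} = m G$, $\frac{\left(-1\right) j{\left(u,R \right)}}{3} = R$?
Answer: $-5374$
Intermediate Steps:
$m = -138$ ($m = 9 - 147 = -138$)
$j{\left(u,R \right)} = - 3 R$
$Y{\left(G,S \right)} = - 138 G$
$X = 836$ ($X = - 2 \left(\left(\left(-3\right) \left(-20\right) + 319\right) - 797\right) = - 2 \left(\left(60 + 319\right) - 797\right) = - 2 \left(379 - 797\right) = \left(-2\right) \left(-418\right) = 836$)
$Y{\left(45,-56 \right)} + X = \left(-138\right) 45 + 836 = -6210 + 836 = -5374$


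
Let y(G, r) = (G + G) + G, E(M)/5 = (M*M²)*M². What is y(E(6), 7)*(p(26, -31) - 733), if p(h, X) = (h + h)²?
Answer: 229897440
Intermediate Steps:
p(h, X) = 4*h² (p(h, X) = (2*h)² = 4*h²)
E(M) = 5*M⁵ (E(M) = 5*((M*M²)*M²) = 5*(M³*M²) = 5*M⁵)
y(G, r) = 3*G (y(G, r) = 2*G + G = 3*G)
y(E(6), 7)*(p(26, -31) - 733) = (3*(5*6⁵))*(4*26² - 733) = (3*(5*7776))*(4*676 - 733) = (3*38880)*(2704 - 733) = 116640*1971 = 229897440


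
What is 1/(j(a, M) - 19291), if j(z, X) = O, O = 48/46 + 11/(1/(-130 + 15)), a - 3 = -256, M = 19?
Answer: -23/472764 ≈ -4.8650e-5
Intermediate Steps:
a = -253 (a = 3 - 256 = -253)
O = -29071/23 (O = 48*(1/46) + 11/(1/(-115)) = 24/23 + 11/(-1/115) = 24/23 + 11*(-115) = 24/23 - 1265 = -29071/23 ≈ -1264.0)
j(z, X) = -29071/23
1/(j(a, M) - 19291) = 1/(-29071/23 - 19291) = 1/(-472764/23) = -23/472764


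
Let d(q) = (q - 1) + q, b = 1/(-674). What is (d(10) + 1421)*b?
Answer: -720/337 ≈ -2.1365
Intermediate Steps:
b = -1/674 ≈ -0.0014837
d(q) = -1 + 2*q (d(q) = (-1 + q) + q = -1 + 2*q)
(d(10) + 1421)*b = ((-1 + 2*10) + 1421)*(-1/674) = ((-1 + 20) + 1421)*(-1/674) = (19 + 1421)*(-1/674) = 1440*(-1/674) = -720/337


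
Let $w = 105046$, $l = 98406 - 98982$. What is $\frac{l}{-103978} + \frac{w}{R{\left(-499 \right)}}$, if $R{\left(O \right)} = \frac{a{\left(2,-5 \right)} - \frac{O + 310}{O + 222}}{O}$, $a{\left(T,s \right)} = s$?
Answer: $\frac{377434246181737}{40915343} \approx 9.2248 \cdot 10^{6}$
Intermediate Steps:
$l = -576$
$R{\left(O \right)} = \frac{-5 - \frac{310 + O}{222 + O}}{O}$ ($R{\left(O \right)} = \frac{-5 - \frac{O + 310}{O + 222}}{O} = \frac{-5 - \frac{310 + O}{222 + O}}{O}$)
$\frac{l}{-103978} + \frac{w}{R{\left(-499 \right)}} = - \frac{576}{-103978} + \frac{105046}{2 \frac{1}{-499} \frac{1}{222 - 499} \left(-710 - -1497\right)} = \left(-576\right) \left(- \frac{1}{103978}\right) + \frac{105046}{2 \left(- \frac{1}{499}\right) \frac{1}{-277} \left(-710 + 1497\right)} = \frac{288}{51989} + \frac{105046}{2 \left(- \frac{1}{499}\right) \left(- \frac{1}{277}\right) 787} = \frac{288}{51989} + \frac{105046}{\frac{1574}{138223}} = \frac{288}{51989} + 105046 \cdot \frac{138223}{1574} = \frac{288}{51989} + \frac{7259886629}{787} = \frac{377434246181737}{40915343}$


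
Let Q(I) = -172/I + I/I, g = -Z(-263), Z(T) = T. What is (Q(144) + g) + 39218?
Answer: 1421309/36 ≈ 39481.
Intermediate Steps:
g = 263 (g = -1*(-263) = 263)
Q(I) = 1 - 172/I (Q(I) = -172/I + 1 = 1 - 172/I)
(Q(144) + g) + 39218 = ((-172 + 144)/144 + 263) + 39218 = ((1/144)*(-28) + 263) + 39218 = (-7/36 + 263) + 39218 = 9461/36 + 39218 = 1421309/36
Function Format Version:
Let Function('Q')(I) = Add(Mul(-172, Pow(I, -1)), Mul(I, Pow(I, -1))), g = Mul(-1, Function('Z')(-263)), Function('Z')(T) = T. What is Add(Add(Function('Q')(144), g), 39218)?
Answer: Rational(1421309, 36) ≈ 39481.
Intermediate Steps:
g = 263 (g = Mul(-1, -263) = 263)
Function('Q')(I) = Add(1, Mul(-172, Pow(I, -1))) (Function('Q')(I) = Add(Mul(-172, Pow(I, -1)), 1) = Add(1, Mul(-172, Pow(I, -1))))
Add(Add(Function('Q')(144), g), 39218) = Add(Add(Mul(Pow(144, -1), Add(-172, 144)), 263), 39218) = Add(Add(Mul(Rational(1, 144), -28), 263), 39218) = Add(Add(Rational(-7, 36), 263), 39218) = Add(Rational(9461, 36), 39218) = Rational(1421309, 36)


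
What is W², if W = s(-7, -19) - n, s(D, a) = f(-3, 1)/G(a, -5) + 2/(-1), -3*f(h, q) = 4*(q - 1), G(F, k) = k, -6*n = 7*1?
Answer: 25/36 ≈ 0.69444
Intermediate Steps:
n = -7/6 ≈ -1.1667
f(h, q) = 4/3 - 4*q/3 (f(h, q) = -4*(q - 1)/3 = -4*(-1 + q)/3 = -(-4 + 4*q)/3 = 4/3 - 4*q/3)
s(D, a) = -2 (s(D, a) = (4/3 - 4/3*1)/(-5) + 2/(-1) = (4/3 - 4/3)*(-⅕) + 2*(-1) = 0*(-⅕) - 2 = 0 - 2 = -2)
W = -⅚ (W = -2 - 1*(-7/6) = -2 + 7/6 = -⅚ ≈ -0.83333)
W² = (-⅚)² = 25/36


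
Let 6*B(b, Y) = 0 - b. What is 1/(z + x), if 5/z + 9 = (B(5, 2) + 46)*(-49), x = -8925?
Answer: -13333/118997055 ≈ -0.00011204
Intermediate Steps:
B(b, Y) = -b/6 (B(b, Y) = (0 - b)/6 = (-b)/6 = -b/6)
z = -30/13333 (z = 5/(-9 + (-⅙*5 + 46)*(-49)) = 5/(-9 + (-⅚ + 46)*(-49)) = 5/(-9 + (271/6)*(-49)) = 5/(-9 - 13279/6) = 5/(-13333/6) = 5*(-6/13333) = -30/13333 ≈ -0.0022501)
1/(z + x) = 1/(-30/13333 - 8925) = 1/(-118997055/13333) = -13333/118997055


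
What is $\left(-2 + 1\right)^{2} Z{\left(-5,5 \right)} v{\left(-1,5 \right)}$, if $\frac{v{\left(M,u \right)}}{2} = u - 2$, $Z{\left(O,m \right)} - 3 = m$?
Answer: $48$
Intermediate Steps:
$Z{\left(O,m \right)} = 3 + m$
$v{\left(M,u \right)} = -4 + 2 u$ ($v{\left(M,u \right)} = 2 \left(u - 2\right) = 2 \left(-2 + u\right) = -4 + 2 u$)
$\left(-2 + 1\right)^{2} Z{\left(-5,5 \right)} v{\left(-1,5 \right)} = \left(-2 + 1\right)^{2} \left(3 + 5\right) \left(-4 + 2 \cdot 5\right) = \left(-1\right)^{2} \cdot 8 \left(-4 + 10\right) = 1 \cdot 8 \cdot 6 = 8 \cdot 6 = 48$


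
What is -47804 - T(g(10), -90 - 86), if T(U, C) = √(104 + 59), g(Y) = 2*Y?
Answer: -47804 - √163 ≈ -47817.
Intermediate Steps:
T(U, C) = √163
-47804 - T(g(10), -90 - 86) = -47804 - √163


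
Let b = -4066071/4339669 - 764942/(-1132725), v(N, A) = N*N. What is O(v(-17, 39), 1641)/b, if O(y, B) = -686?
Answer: 3372136975665150/1286145189277 ≈ 2621.9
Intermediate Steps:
v(N, A) = N²
b = -1286145189277/4915651568025 (b = -4066071*1/4339669 - 764942*(-1/1132725) = -4066071/4339669 + 764942/1132725 = -1286145189277/4915651568025 ≈ -0.26164)
O(v(-17, 39), 1641)/b = -686/(-1286145189277/4915651568025) = -686*(-4915651568025/1286145189277) = 3372136975665150/1286145189277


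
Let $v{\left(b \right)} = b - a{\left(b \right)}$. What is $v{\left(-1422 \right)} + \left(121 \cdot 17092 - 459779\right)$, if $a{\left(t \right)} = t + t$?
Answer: $1609775$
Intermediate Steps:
$a{\left(t \right)} = 2 t$
$v{\left(b \right)} = - b$ ($v{\left(b \right)} = b - 2 b = - b$)
$v{\left(-1422 \right)} + \left(121 \cdot 17092 - 459779\right) = \left(-1\right) \left(-1422\right) + \left(121 \cdot 17092 - 459779\right) = 1422 + \left(2068132 - 459779\right) = 1422 + 1608353 = 1609775$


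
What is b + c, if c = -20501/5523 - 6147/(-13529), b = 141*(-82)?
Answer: -864163760002/74720667 ≈ -11565.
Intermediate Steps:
b = -11562
c = -243408148/74720667 (c = -20501*1/5523 - 6147*(-1/13529) = -20501/5523 + 6147/13529 = -243408148/74720667 ≈ -3.2576)
b + c = -11562 - 243408148/74720667 = -864163760002/74720667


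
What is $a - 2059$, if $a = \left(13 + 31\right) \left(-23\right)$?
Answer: $-3071$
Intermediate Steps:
$a = -1012$ ($a = 44 \left(-23\right) = -1012$)
$a - 2059 = -1012 - 2059 = -3071$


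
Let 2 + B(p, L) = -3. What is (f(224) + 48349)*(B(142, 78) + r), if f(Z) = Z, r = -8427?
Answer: -409567536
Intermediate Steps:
B(p, L) = -5 (B(p, L) = -2 - 3 = -5)
(f(224) + 48349)*(B(142, 78) + r) = (224 + 48349)*(-5 - 8427) = 48573*(-8432) = -409567536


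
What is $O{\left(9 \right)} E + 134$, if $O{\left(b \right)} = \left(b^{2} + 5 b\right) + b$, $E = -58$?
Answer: $-7696$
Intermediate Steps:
$O{\left(b \right)} = b^{2} + 6 b$
$O{\left(9 \right)} E + 134 = 9 \left(6 + 9\right) \left(-58\right) + 134 = 9 \cdot 15 \left(-58\right) + 134 = 135 \left(-58\right) + 134 = -7830 + 134 = -7696$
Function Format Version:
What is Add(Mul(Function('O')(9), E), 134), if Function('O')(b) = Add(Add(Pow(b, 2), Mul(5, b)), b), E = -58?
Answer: -7696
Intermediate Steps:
Function('O')(b) = Add(Pow(b, 2), Mul(6, b))
Add(Mul(Function('O')(9), E), 134) = Add(Mul(Mul(9, Add(6, 9)), -58), 134) = Add(Mul(Mul(9, 15), -58), 134) = Add(Mul(135, -58), 134) = Add(-7830, 134) = -7696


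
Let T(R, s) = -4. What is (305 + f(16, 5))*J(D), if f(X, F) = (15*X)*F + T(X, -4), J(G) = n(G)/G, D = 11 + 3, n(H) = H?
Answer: 1501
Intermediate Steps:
D = 14
J(G) = 1 (J(G) = G/G = 1)
f(X, F) = -4 + 15*F*X (f(X, F) = (15*X)*F - 4 = 15*F*X - 4 = -4 + 15*F*X)
(305 + f(16, 5))*J(D) = (305 + (-4 + 15*5*16))*1 = (305 + (-4 + 1200))*1 = (305 + 1196)*1 = 1501*1 = 1501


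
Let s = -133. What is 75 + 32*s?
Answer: -4181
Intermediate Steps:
75 + 32*s = 75 + 32*(-133) = 75 - 4256 = -4181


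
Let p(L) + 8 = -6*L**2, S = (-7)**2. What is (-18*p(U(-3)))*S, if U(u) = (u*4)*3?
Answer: 6865488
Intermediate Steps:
S = 49
U(u) = 12*u (U(u) = (4*u)*3 = 12*u)
p(L) = -8 - 6*L**2
(-18*p(U(-3)))*S = -18*(-8 - 6*(12*(-3))**2)*49 = -18*(-8 - 6*(-36)**2)*49 = -18*(-8 - 6*1296)*49 = -18*(-8 - 7776)*49 = -18*(-7784)*49 = 140112*49 = 6865488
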